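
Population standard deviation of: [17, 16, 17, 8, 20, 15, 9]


Mean = 102/7
  (17-102/7)²=289/49
  (16-102/7)²=100/49
  (17-102/7)²=289/49
  (8-102/7)²=2116/49
  (20-102/7)²=1444/49
  (15-102/7)²=9/49
  (9-102/7)²=1521/49
Σ(x-μ)² = 824/7
σ² = (824/7)/7 = 824/49

σ = √(824/49) ≈ 4.1008


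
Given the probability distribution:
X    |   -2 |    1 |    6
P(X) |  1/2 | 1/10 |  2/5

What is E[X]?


E[X] = Σ x·P(X=x)
= (-2)×(1/2) + (1)×(1/10) + (6)×(2/5)
= 3/2

E[X] = 3/2


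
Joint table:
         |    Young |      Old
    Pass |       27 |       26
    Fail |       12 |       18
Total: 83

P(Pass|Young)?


P(Pass|Young) = 27/(27+12) = 27/39 = 9/13

P = 9/13 ≈ 69.23%


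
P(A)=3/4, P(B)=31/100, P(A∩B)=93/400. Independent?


P(A)×P(B) = 93/400
P(A∩B) = 93/400
Equal ✓ → Independent

Yes, independent


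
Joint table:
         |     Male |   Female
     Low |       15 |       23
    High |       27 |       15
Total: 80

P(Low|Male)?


P(Low|Male) = 15/(15+27) = 15/42 = 5/14

P = 5/14 ≈ 35.71%


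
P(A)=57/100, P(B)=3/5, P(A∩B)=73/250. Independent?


P(A)×P(B) = 171/500
P(A∩B) = 73/250
Not equal → NOT independent

No, not independent


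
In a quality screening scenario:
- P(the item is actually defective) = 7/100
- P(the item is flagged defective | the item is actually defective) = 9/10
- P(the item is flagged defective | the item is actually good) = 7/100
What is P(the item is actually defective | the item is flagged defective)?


Using Bayes' theorem:
P(A|B) = P(B|A)·P(A) / P(B)

P(the item is flagged defective) = 9/10 × 7/100 + 7/100 × 93/100
= 63/1000 + 651/10000 = 1281/10000

P(the item is actually defective|the item is flagged defective) = (63/1000) / (1281/10000) = 30/61

P(the item is actually defective|the item is flagged defective) = 30/61 ≈ 49.18%


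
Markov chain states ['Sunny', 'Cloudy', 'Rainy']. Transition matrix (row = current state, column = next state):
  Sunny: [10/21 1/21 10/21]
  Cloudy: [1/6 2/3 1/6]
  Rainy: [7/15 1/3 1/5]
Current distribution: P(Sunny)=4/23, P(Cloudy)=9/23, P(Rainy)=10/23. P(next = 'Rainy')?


P(next=Rainy) = Σᵢ P(now=i)×P(i→Rainy)
= 4/23×10/21 + 9/23×1/6 + 10/23×1/5
= 40/483 + 3/46 + 2/23 = 227/966

P = 227/966 ≈ 0.2350


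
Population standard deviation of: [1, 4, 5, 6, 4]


Mean = 20/5 = 4
  (1-4)²=9
  (4-4)²=0
  (5-4)²=1
  (6-4)²=4
  (4-4)²=0
Σ(x-μ)² = 14
σ² = 14/5

σ = √(14/5) ≈ 1.6733


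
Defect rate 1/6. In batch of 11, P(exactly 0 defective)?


Binomial: P(X=0) = C(11,0)×p^0×(1-p)^11
= 1 × 1 × 48828125/362797056 = 48828125/362797056

P(X=0) = 48828125/362797056 ≈ 13.46%


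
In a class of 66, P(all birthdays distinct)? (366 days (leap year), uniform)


P(all different) = Π(366-i)/366 for i=0..65
= (366/366)×(365/366)×...×(301/366)
= 0.001939

P ≈ 0.0019 ≈ 0.19%


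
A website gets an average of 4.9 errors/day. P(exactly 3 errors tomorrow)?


Poisson(λ=4.9): P(X=3) = e^(-λ)×λ^k/k!
= e^(-4.9) × 4.9^3 / 3!
≈ 0.007446583071 × 117.649 / 6 ≈ 0.146014

P(X=3) ≈ 0.146014 ≈ 14.60%


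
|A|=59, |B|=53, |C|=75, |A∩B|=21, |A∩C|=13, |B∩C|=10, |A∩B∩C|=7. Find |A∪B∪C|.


|A∪B∪C| = 59+53+75-21-13-10+7 = 150

|A∪B∪C| = 150


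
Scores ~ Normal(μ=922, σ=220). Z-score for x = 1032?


z = (x - μ)/σ = (1032 - 922)/220 = 0.5

z = 0.5


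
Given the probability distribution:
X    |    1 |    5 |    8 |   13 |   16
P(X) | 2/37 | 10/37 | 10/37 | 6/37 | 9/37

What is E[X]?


E[X] = Σ x·P(X=x)
= (1)×(2/37) + (5)×(10/37) + (8)×(10/37) + (13)×(6/37) + (16)×(9/37)
= 354/37

E[X] = 354/37


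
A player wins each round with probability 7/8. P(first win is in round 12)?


Geometric: P(X=12) = (1-p)^(k-1)×p = (1/8)^11×7/8 = 7/68719476736

P(X=12) = 7/68719476736 ≈ 0.00%


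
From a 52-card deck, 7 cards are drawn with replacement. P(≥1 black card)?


P(not a black card) = 26/52 = 1/2
P(none in 7 draws) = (1/2)^7 = 1/128
P(≥1 black card) = 1 - 1/128 = 127/128

P = 127/128 ≈ 99.22%


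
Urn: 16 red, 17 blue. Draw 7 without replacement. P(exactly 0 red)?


Hypergeometric: C(16,0)×C(17,7)/C(33,7)
= 1×19448/4272048 = 221/48546

P(X=0) = 221/48546 ≈ 0.46%


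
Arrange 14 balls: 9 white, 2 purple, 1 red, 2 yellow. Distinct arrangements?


14!/(9!×2!×1!×2!) = 60060

60060


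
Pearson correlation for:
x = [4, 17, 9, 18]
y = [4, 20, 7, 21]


n=4, Σx=48, Σy=52, Σxy=797, Σx²=710, Σy²=906
r = (4×797 - 48×52)/√((4×710 - 48²)(4×906 - 52²))
= 692/√(536×920) = 692/√493120 ≈ 692/702.2250 ≈ 0.9854

r ≈ 0.9854


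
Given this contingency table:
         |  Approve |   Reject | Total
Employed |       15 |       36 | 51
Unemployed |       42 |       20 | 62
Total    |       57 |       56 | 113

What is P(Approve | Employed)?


P(Approve | Employed) = 15/(15+36) = 15/51 = 5/17

P(Approve|Employed) = 5/17 ≈ 29.41%


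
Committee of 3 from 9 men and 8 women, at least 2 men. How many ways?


Count by #men:
  2M,1W: C(9,2)×C(8,1)=288
  3M,0W: C(9,3)×C(8,0)=84
Total = 372

372


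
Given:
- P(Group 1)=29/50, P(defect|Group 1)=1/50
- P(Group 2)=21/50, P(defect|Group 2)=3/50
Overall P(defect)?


P(B) = Σ P(B|Aᵢ)×P(Aᵢ)
  1/50×29/50 = 29/2500
  3/50×21/50 = 63/2500
Sum = 23/625

P(defect) = 23/625 ≈ 3.68%


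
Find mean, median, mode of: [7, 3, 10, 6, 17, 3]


Sorted: [3, 3, 6, 7, 10, 17]
Mean = 46/6 = 23/3
Median = 13/2
Freq: {7: 1, 3: 2, 10: 1, 6: 1, 17: 1}
Mode: [3]

Mean=23/3, Median=13/2, Mode=3


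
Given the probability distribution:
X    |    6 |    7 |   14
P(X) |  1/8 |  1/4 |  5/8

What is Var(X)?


E[X] = 45/4
E[X²] = 557/4
Var(X) = E[X²] - (E[X])² = 557/4 - 2025/16 = 203/16

Var(X) = 203/16 ≈ 12.6875


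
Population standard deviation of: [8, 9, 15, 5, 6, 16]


Mean = 59/6
  (8-59/6)²=121/36
  (9-59/6)²=25/36
  (15-59/6)²=961/36
  (5-59/6)²=841/36
  (6-59/6)²=529/36
  (16-59/6)²=1369/36
Σ(x-μ)² = 641/6
σ² = (641/6)/6 = 641/36

σ = √(641/36) ≈ 4.2197


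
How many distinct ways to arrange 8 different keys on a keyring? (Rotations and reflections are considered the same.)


Free circular arrangements: rotations and reflections both identified.
(n-1)!/2 = 7!/2 = 5040/2 = 2520

2520


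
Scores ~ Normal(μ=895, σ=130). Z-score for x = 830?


z = (x - μ)/σ = (830 - 895)/130 = -0.5

z = -0.5


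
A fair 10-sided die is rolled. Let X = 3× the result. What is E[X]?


E[die] = (1+10)/2 = 11/2
E[X] = 3 × 11/2 = 33/2

E[X] = 33/2


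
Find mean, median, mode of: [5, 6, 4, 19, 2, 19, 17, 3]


Sorted: [2, 3, 4, 5, 6, 17, 19, 19]
Mean = 75/8
Median = 11/2
Freq: {5: 1, 6: 1, 4: 1, 19: 2, 2: 1, 17: 1, 3: 1}
Mode: [19]

Mean=75/8, Median=11/2, Mode=19


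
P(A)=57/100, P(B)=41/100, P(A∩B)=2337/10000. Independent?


P(A)×P(B) = 2337/10000
P(A∩B) = 2337/10000
Equal ✓ → Independent

Yes, independent


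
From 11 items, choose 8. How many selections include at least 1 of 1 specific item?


Complement: C(11,8) - C(10,8) = 165 - 45 = 120

120


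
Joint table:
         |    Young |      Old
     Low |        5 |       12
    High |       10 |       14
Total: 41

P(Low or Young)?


P(Low∨Young) = P(Low) + P(Young) - P(Low∧Young)
= (17 + 15 - 5)/41 = 27/41

P = 27/41 ≈ 65.85%


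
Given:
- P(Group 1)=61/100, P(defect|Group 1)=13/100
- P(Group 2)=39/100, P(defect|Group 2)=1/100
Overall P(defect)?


P(B) = Σ P(B|Aᵢ)×P(Aᵢ)
  13/100×61/100 = 793/10000
  1/100×39/100 = 39/10000
Sum = 52/625

P(defect) = 52/625 ≈ 8.32%


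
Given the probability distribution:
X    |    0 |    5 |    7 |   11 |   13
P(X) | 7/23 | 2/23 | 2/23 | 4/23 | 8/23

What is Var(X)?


E[X] = 172/23
E[X²] = 1984/23
Var(X) = E[X²] - (E[X])² = 1984/23 - 29584/529 = 16048/529

Var(X) = 16048/529 ≈ 30.3365


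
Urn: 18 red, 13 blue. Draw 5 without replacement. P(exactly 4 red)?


Hypergeometric: C(18,4)×C(13,1)/C(31,5)
= 3060×13/169911 = 4420/18879

P(X=4) = 4420/18879 ≈ 23.41%


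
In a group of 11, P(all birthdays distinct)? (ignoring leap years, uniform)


P(all different) = Π(365-i)/365 for i=0..10
= (365/365)×(364/365)×...×(355/365)
= 0.858859

P ≈ 0.8589 ≈ 85.89%


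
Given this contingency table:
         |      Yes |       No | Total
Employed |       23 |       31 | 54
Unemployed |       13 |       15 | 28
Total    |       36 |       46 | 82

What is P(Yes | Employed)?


P(Yes | Employed) = 23/(23+31) = 23/54

P(Yes|Employed) = 23/54 ≈ 42.59%


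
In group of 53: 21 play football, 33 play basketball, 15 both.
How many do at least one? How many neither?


|A∪B| = 21+33-15 = 39
Neither = 53-39 = 14

At least one: 39; Neither: 14


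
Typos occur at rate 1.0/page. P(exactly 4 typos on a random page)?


Poisson(λ=1.0): P(X=4) = e^(-λ)×λ^k/k!
= e^(-1.0) × 1.0^4 / 4!
≈ 0.3678794412 × 1 / 24 ≈ 0.015328

P(X=4) ≈ 0.015328 ≈ 1.53%


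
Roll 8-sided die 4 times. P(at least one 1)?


P(no 1)^4 = (7/8)^4 = 2401/4096
P(≥1) = 1 - 2401/4096 = 1695/4096

P = 1695/4096 ≈ 41.38%


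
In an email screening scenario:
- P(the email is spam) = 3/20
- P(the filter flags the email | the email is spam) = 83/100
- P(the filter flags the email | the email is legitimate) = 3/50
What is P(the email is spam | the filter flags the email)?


Using Bayes' theorem:
P(A|B) = P(B|A)·P(A) / P(B)

P(the filter flags the email) = 83/100 × 3/20 + 3/50 × 17/20
= 249/2000 + 51/1000 = 351/2000

P(the email is spam|the filter flags the email) = (249/2000) / (351/2000) = 83/117

P(the email is spam|the filter flags the email) = 83/117 ≈ 70.94%


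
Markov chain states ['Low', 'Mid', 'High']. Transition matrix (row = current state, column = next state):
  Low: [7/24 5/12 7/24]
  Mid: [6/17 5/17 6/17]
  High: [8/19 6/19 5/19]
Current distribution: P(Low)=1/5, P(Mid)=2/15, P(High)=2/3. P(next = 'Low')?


P(next=Low) = Σᵢ P(now=i)×P(i→Low)
= 1/5×7/24 + 2/15×6/17 + 2/3×8/19
= 7/120 + 4/85 + 16/57 = 2993/7752

P = 2993/7752 ≈ 0.3861


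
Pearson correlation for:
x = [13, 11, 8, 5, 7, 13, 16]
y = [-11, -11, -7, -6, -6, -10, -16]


n=7, Σx=73, Σy=-67, Σxy=-778, Σx²=853, Σy²=719
r = (7×(-778) - 73×(-67))/√((7×853 - 73²)(7×719 - (-67)²))
= -555/√(642×544) = -555/√349248 ≈ -555/590.9721 ≈ -0.9391

r ≈ -0.9391


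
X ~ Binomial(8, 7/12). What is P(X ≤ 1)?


P(X ≤ 1) = Σ P(X=i) for i=0..1
P(X=0) = 390625/429981696
P(X=1) = 546875/53747712
Sum = 4765625/429981696

P(X ≤ 1) = 4765625/429981696 ≈ 1.11%


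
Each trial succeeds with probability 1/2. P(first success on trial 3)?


Geometric: P(X=3) = (1-p)^(k-1)×p = (1/2)^2×1/2 = 1/8

P(X=3) = 1/8 ≈ 12.50%


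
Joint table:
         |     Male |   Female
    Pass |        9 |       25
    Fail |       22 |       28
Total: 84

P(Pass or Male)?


P(Pass∨Male) = P(Pass) + P(Male) - P(Pass∧Male)
= (34 + 31 - 9)/84 = 56/84 = 2/3

P = 2/3 ≈ 66.67%


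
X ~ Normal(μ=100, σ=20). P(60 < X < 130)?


z₁=(60-100)/20=-2.0, z₂=(130-100)/20=1.5
P = Φ(1.5) - Φ(-2.0) = 0.933193 - 0.022750 = 0.910443 ≈ 0.9104

P(60 < X < 130) ≈ 0.9104


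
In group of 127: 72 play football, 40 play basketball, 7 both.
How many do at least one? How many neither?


|A∪B| = 72+40-7 = 105
Neither = 127-105 = 22

At least one: 105; Neither: 22


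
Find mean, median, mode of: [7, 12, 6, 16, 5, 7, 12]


Sorted: [5, 6, 7, 7, 12, 12, 16]
Mean = 65/7
Median = 7
Freq: {7: 2, 12: 2, 6: 1, 16: 1, 5: 1}
Mode: [7, 12]

Mean=65/7, Median=7, Mode=[7, 12]


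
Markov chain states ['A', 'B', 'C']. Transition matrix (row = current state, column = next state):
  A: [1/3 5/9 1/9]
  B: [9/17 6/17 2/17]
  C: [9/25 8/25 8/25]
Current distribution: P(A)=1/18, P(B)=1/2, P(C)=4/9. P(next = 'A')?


P(next=A) = Σᵢ P(now=i)×P(i→A)
= 1/18×1/3 + 1/2×9/17 + 4/9×9/25
= 1/54 + 9/34 + 4/25 = 5086/11475

P = 5086/11475 ≈ 0.4432


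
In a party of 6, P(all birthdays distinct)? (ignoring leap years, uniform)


P(all different) = Π(365-i)/365 for i=0..5
= (365/365)×(364/365)×...×(360/365)
= 0.959538

P ≈ 0.9595 ≈ 95.95%


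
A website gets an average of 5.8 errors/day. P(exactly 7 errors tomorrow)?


Poisson(λ=5.8): P(X=7) = e^(-λ)×λ^k/k!
= e^(-5.8) × 5.8^7 / 7!
≈ 0.003027554745 × 220798.416755 / 5040 ≈ 0.132635

P(X=7) ≈ 0.132635 ≈ 13.26%


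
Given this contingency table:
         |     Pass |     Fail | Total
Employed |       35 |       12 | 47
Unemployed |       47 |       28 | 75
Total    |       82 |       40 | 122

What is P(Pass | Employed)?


P(Pass | Employed) = 35/(35+12) = 35/47

P(Pass|Employed) = 35/47 ≈ 74.47%


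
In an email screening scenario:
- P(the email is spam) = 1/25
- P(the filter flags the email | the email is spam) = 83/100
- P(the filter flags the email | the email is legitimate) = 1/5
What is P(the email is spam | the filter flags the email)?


Using Bayes' theorem:
P(A|B) = P(B|A)·P(A) / P(B)

P(the filter flags the email) = 83/100 × 1/25 + 1/5 × 24/25
= 83/2500 + 24/125 = 563/2500

P(the email is spam|the filter flags the email) = (83/2500) / (563/2500) = 83/563

P(the email is spam|the filter flags the email) = 83/563 ≈ 14.74%


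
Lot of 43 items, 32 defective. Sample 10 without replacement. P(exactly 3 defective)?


Hypergeometric: C(32,3)×C(11,7)/C(43,10)
= 4960×330/1917334783 = 1636800/1917334783

P(X=3) = 1636800/1917334783 ≈ 0.09%


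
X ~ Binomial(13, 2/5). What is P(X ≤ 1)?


P(X ≤ 1) = Σ P(X=i) for i=0..1
P(X=0) = 1594323/1220703125
P(X=1) = 13817466/1220703125
Sum = 15411789/1220703125

P(X ≤ 1) = 15411789/1220703125 ≈ 1.26%


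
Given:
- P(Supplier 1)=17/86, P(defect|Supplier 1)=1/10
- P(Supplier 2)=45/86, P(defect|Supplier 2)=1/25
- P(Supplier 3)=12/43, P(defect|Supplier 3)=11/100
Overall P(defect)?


P(B) = Σ P(B|Aᵢ)×P(Aᵢ)
  1/10×17/86 = 17/860
  1/25×45/86 = 9/430
  11/100×12/43 = 33/1075
Sum = 307/4300

P(defect) = 307/4300 ≈ 7.14%


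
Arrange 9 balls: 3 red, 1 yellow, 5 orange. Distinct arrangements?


9!/(3!×1!×5!) = 504

504


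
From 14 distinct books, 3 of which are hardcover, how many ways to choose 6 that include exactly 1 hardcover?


Choose 1 of the 3 hardcovers and 5 of the other 11 books:
C(3,1)×C(11,5) = 3×462 = 1386

1386


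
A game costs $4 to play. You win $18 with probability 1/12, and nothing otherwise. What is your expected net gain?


E[gain] = (18-4)×1/12 + (-4)×11/12
= 7/6 - 11/3 = -5/2

Expected net gain = $-5/2 ≈ $-2.50


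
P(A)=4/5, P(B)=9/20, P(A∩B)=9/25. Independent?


P(A)×P(B) = 9/25
P(A∩B) = 9/25
Equal ✓ → Independent

Yes, independent


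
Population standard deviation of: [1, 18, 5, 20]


Mean = 44/4 = 11
  (1-11)²=100
  (18-11)²=49
  (5-11)²=36
  (20-11)²=81
Σ(x-μ)² = 266
σ² = 266/4 = 133/2

σ = √(133/2) ≈ 8.1548


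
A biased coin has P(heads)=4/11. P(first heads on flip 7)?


Geometric: P(X=7) = (1-p)^(k-1)×p = (7/11)^6×4/11 = 470596/19487171

P(X=7) = 470596/19487171 ≈ 2.41%


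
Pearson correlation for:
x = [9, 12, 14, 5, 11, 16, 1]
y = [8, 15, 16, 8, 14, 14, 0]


n=7, Σx=68, Σy=75, Σxy=894, Σx²=824, Σy²=1001
r = (7×894 - 68×75)/√((7×824 - 68²)(7×1001 - 75²))
= 1158/√(1144×1382) = 1158/√1581008 ≈ 1158/1257.3814 ≈ 0.9210

r ≈ 0.9210


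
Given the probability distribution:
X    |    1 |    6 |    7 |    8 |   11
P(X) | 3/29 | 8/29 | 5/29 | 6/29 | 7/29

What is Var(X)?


E[X] = 211/29
E[X²] = 1767/29
Var(X) = E[X²] - (E[X])² = 1767/29 - 44521/841 = 6722/841

Var(X) = 6722/841 ≈ 7.9929


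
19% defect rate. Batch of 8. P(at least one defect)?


P(all good) = (81/100)^8 = 1853020188851841/10000000000000000
P(≥1 defect) = 8146979811148159/10000000000000000

P = 8146979811148159/10000000000000000 ≈ 81.47%


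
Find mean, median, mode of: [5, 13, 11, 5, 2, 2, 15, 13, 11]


Sorted: [2, 2, 5, 5, 11, 11, 13, 13, 15]
Mean = 77/9
Median = 11
Freq: {5: 2, 13: 2, 11: 2, 2: 2, 15: 1}
Mode: [2, 5, 11, 13]

Mean=77/9, Median=11, Mode=[2, 5, 11, 13]


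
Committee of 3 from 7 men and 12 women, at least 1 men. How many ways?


Count by #men:
  1M,2W: C(7,1)×C(12,2)=462
  2M,1W: C(7,2)×C(12,1)=252
  3M,0W: C(7,3)×C(12,0)=35
Total = 749

749


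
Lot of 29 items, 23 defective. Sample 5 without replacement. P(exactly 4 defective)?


Hypergeometric: C(23,4)×C(6,1)/C(29,5)
= 8855×6/118755 = 506/1131

P(X=4) = 506/1131 ≈ 44.74%


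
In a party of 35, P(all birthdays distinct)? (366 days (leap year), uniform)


P(all different) = Π(366-i)/366 for i=0..34
= (366/366)×(365/366)×...×(332/366)
= 0.186502

P ≈ 0.1865 ≈ 18.65%


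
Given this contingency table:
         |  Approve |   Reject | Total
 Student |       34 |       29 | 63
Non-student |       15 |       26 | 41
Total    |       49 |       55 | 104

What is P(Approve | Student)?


P(Approve | Student) = 34/(34+29) = 34/63

P(Approve|Student) = 34/63 ≈ 53.97%


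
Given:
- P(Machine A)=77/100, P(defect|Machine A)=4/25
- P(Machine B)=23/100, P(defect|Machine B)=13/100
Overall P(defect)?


P(B) = Σ P(B|Aᵢ)×P(Aᵢ)
  4/25×77/100 = 77/625
  13/100×23/100 = 299/10000
Sum = 1531/10000

P(defect) = 1531/10000 ≈ 15.31%


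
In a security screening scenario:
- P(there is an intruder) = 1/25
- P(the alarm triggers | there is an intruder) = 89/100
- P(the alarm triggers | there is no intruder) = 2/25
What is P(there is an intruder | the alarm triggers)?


Using Bayes' theorem:
P(A|B) = P(B|A)·P(A) / P(B)

P(the alarm triggers) = 89/100 × 1/25 + 2/25 × 24/25
= 89/2500 + 48/625 = 281/2500

P(there is an intruder|the alarm triggers) = (89/2500) / (281/2500) = 89/281

P(there is an intruder|the alarm triggers) = 89/281 ≈ 31.67%


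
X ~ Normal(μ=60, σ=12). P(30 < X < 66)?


z₁=(30-60)/12=-2.5, z₂=(66-60)/12=0.5
P = Φ(0.5) - Φ(-2.5) = 0.691462 - 0.006210 = 0.685252 ≈ 0.6853

P(30 < X < 66) ≈ 0.6853


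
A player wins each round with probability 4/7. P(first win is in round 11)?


Geometric: P(X=11) = (1-p)^(k-1)×p = (3/7)^10×4/7 = 236196/1977326743

P(X=11) = 236196/1977326743 ≈ 0.01%


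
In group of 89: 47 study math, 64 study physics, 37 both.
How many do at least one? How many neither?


|A∪B| = 47+64-37 = 74
Neither = 89-74 = 15

At least one: 74; Neither: 15


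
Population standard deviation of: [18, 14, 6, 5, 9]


Mean = 52/5
  (18-52/5)²=1444/25
  (14-52/5)²=324/25
  (6-52/5)²=484/25
  (5-52/5)²=729/25
  (9-52/5)²=49/25
Σ(x-μ)² = 606/5
σ² = (606/5)/5 = 606/25

σ = √(606/25) ≈ 4.9234


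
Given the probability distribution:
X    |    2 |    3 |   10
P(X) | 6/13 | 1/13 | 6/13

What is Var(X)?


E[X] = 75/13
E[X²] = 633/13
Var(X) = E[X²] - (E[X])² = 633/13 - 5625/169 = 2604/169

Var(X) = 2604/169 ≈ 15.4083


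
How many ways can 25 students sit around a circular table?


Circular arrangements of 25 distinct objects: fix one position to break rotational symmetry.
(n-1)! = 24! = 620448401733239439360000

620448401733239439360000


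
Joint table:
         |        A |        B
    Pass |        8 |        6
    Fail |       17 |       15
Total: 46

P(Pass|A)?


P(Pass|A) = 8/(8+17) = 8/25

P = 8/25 ≈ 32.00%


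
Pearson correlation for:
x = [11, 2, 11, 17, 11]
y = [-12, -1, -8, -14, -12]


n=5, Σx=52, Σy=-47, Σxy=-592, Σx²=656, Σy²=549
r = (5×(-592) - 52×(-47))/√((5×656 - 52²)(5×549 - (-47)²))
= -516/√(576×536) = -516/√308736 ≈ -516/555.6402 ≈ -0.9287

r ≈ -0.9287


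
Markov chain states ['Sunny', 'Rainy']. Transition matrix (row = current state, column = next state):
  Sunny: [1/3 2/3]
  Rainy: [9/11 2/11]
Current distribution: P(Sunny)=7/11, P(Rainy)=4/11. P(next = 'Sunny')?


P(next=Sunny) = Σᵢ P(now=i)×P(i→Sunny)
= 7/11×1/3 + 4/11×9/11
= 7/33 + 36/121 = 185/363

P = 185/363 ≈ 0.5096


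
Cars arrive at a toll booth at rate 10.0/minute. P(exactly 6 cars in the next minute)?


Poisson(λ=10.0): P(X=6) = e^(-λ)×λ^k/k!
= e^(-10.0) × 10.0^6 / 6!
≈ 4.539992976e-05 × 1000000 / 720 ≈ 0.063055

P(X=6) ≈ 0.063055 ≈ 6.31%


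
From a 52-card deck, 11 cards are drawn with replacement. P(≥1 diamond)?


P(not a diamond) = 39/52 = 3/4
P(none in 11 draws) = (3/4)^11 = 177147/4194304
P(≥1 diamond) = 1 - 177147/4194304 = 4017157/4194304

P = 4017157/4194304 ≈ 95.78%


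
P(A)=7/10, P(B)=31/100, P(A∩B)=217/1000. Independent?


P(A)×P(B) = 217/1000
P(A∩B) = 217/1000
Equal ✓ → Independent

Yes, independent


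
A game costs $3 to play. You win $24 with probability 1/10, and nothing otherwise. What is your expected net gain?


E[gain] = (24-3)×1/10 + (-3)×9/10
= 21/10 - 27/10 = -3/5

Expected net gain = $-3/5 ≈ $-0.60


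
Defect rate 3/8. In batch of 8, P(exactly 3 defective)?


Binomial: P(X=3) = C(8,3)×p^3×(1-p)^5
= 56 × 27/512 × 3125/32768 = 590625/2097152

P(X=3) = 590625/2097152 ≈ 28.16%


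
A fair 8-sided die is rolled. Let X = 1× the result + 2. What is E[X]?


E[die] = (1+8)/2 = 9/2
E[X] = 1×9/2 + 2 = 13/2

E[X] = 13/2


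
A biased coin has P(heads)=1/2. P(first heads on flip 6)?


Geometric: P(X=6) = (1-p)^(k-1)×p = (1/2)^5×1/2 = 1/64

P(X=6) = 1/64 ≈ 1.56%


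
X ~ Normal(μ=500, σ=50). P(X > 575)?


z = (575-500)/50 = 1.5
P(X > 575) = 1 - P(Z ≤ 1.5) = 1 - 0.9332 = 0.0668

P(X > 575) ≈ 0.0668


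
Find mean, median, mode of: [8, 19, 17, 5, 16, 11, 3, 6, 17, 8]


Sorted: [3, 5, 6, 8, 8, 11, 16, 17, 17, 19]
Mean = 110/10 = 11
Median = 19/2
Freq: {8: 2, 19: 1, 17: 2, 5: 1, 16: 1, 11: 1, 3: 1, 6: 1}
Mode: [8, 17]

Mean=11, Median=19/2, Mode=[8, 17]


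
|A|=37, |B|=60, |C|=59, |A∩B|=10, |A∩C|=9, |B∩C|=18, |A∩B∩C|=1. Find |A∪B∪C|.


|A∪B∪C| = 37+60+59-10-9-18+1 = 120

|A∪B∪C| = 120


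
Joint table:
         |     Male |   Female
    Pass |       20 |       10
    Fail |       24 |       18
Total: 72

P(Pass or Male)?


P(Pass∨Male) = P(Pass) + P(Male) - P(Pass∧Male)
= (30 + 44 - 20)/72 = 54/72 = 3/4

P = 3/4 ≈ 75.00%


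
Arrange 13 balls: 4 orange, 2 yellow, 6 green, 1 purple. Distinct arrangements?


13!/(4!×2!×6!×1!) = 180180

180180


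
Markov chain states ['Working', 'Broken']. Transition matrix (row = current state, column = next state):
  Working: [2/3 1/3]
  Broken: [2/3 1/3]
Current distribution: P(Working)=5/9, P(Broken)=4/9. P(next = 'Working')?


P(next=Working) = Σᵢ P(now=i)×P(i→Working)
= 5/9×2/3 + 4/9×2/3
= 10/27 + 8/27 = 2/3

P = 2/3 ≈ 0.6667


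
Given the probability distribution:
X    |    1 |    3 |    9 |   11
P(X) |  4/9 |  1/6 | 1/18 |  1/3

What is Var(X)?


E[X] = 46/9
E[X²] = 421/9
Var(X) = E[X²] - (E[X])² = 421/9 - 2116/81 = 1673/81

Var(X) = 1673/81 ≈ 20.6543


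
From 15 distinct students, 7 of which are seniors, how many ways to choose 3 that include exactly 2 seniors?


Choose 2 of the 7 seniors and 1 of the other 8 students:
C(7,2)×C(8,1) = 21×8 = 168

168


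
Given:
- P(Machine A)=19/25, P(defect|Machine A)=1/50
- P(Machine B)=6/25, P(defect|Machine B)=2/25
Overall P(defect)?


P(B) = Σ P(B|Aᵢ)×P(Aᵢ)
  1/50×19/25 = 19/1250
  2/25×6/25 = 12/625
Sum = 43/1250

P(defect) = 43/1250 ≈ 3.44%


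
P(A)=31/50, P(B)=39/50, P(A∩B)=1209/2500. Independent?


P(A)×P(B) = 1209/2500
P(A∩B) = 1209/2500
Equal ✓ → Independent

Yes, independent


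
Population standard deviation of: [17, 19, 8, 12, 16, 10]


Mean = 82/6 = 41/3
  (17-41/3)²=100/9
  (19-41/3)²=256/9
  (8-41/3)²=289/9
  (12-41/3)²=25/9
  (16-41/3)²=49/9
  (10-41/3)²=121/9
Σ(x-μ)² = 280/3
σ² = (280/3)/6 = 140/9

σ = √(140/9) ≈ 3.9441


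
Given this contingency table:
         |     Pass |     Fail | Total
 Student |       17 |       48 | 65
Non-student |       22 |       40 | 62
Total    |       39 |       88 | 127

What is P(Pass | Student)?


P(Pass | Student) = 17/(17+48) = 17/65

P(Pass|Student) = 17/65 ≈ 26.15%


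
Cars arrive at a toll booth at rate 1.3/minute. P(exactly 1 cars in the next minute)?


Poisson(λ=1.3): P(X=1) = e^(-λ)×λ^k/k!
= e^(-1.3) × 1.3^1 / 1!
≈ 0.272531793 × 1.3 / 1 ≈ 0.354291

P(X=1) ≈ 0.354291 ≈ 35.43%


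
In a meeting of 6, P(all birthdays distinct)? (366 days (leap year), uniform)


P(all different) = Π(366-i)/366 for i=0..5
= (366/366)×(365/366)×...×(361/366)
= 0.959646

P ≈ 0.9596 ≈ 95.96%


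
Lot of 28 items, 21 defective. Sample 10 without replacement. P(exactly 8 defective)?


Hypergeometric: C(21,8)×C(7,2)/C(28,10)
= 203490×21/13123110 = 1071/3289

P(X=8) = 1071/3289 ≈ 32.56%


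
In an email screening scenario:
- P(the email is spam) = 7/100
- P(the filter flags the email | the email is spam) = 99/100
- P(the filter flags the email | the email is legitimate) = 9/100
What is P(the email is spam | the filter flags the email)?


Using Bayes' theorem:
P(A|B) = P(B|A)·P(A) / P(B)

P(the filter flags the email) = 99/100 × 7/100 + 9/100 × 93/100
= 693/10000 + 837/10000 = 153/1000

P(the email is spam|the filter flags the email) = (693/10000) / (153/1000) = 77/170

P(the email is spam|the filter flags the email) = 77/170 ≈ 45.29%


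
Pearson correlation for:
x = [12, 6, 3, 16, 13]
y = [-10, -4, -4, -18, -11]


n=5, Σx=50, Σy=-47, Σxy=-587, Σx²=614, Σy²=577
r = (5×(-587) - 50×(-47))/√((5×614 - 50²)(5×577 - (-47)²))
= -585/√(570×676) = -585/√385320 ≈ -585/620.7415 ≈ -0.9424

r ≈ -0.9424


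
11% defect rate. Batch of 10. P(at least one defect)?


P(all good) = (89/100)^10 = 31181719929966183601/100000000000000000000
P(≥1 defect) = 68818280070033816399/100000000000000000000

P = 68818280070033816399/100000000000000000000 ≈ 68.82%


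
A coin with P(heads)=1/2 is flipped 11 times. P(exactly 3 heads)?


Binomial: P(X=3) = C(11,3)×p^3×(1-p)^8
= 165 × 1/8 × 1/256 = 165/2048

P(X=3) = 165/2048 ≈ 8.06%


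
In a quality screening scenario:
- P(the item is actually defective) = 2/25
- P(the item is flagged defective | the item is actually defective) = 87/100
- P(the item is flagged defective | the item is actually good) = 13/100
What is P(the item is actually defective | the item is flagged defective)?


Using Bayes' theorem:
P(A|B) = P(B|A)·P(A) / P(B)

P(the item is flagged defective) = 87/100 × 2/25 + 13/100 × 23/25
= 87/1250 + 299/2500 = 473/2500

P(the item is actually defective|the item is flagged defective) = (87/1250) / (473/2500) = 174/473

P(the item is actually defective|the item is flagged defective) = 174/473 ≈ 36.79%


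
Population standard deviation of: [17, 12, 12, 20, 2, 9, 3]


Mean = 75/7
  (17-75/7)²=1936/49
  (12-75/7)²=81/49
  (12-75/7)²=81/49
  (20-75/7)²=4225/49
  (2-75/7)²=3721/49
  (9-75/7)²=144/49
  (3-75/7)²=2916/49
Σ(x-μ)² = 1872/7
σ² = (1872/7)/7 = 1872/49

σ = √(1872/49) ≈ 6.1809


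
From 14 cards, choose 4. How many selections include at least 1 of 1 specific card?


Complement: C(14,4) - C(13,4) = 1001 - 715 = 286

286


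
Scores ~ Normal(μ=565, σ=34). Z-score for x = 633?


z = (x - μ)/σ = (633 - 565)/34 = 2.0

z = 2.0


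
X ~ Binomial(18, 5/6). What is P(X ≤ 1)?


P(X ≤ 1) = Σ P(X=i) for i=0..1
P(X=0) = 1/101559956668416
P(X=1) = 5/5642219814912
Sum = 91/101559956668416

P(X ≤ 1) = 91/101559956668416 ≈ 0.00%


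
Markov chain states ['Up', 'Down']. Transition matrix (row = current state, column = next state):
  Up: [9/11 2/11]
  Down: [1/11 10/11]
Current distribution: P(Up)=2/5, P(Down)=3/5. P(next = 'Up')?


P(next=Up) = Σᵢ P(now=i)×P(i→Up)
= 2/5×9/11 + 3/5×1/11
= 18/55 + 3/55 = 21/55

P = 21/55 ≈ 0.3818


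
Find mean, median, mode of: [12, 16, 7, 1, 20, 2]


Sorted: [1, 2, 7, 12, 16, 20]
Mean = 58/6 = 29/3
Median = 19/2
Freq: {12: 1, 16: 1, 7: 1, 1: 1, 20: 1, 2: 1}
Mode: No mode

Mean=29/3, Median=19/2, Mode=No mode


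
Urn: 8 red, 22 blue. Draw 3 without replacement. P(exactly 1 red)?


Hypergeometric: C(8,1)×C(22,2)/C(30,3)
= 8×231/4060 = 66/145

P(X=1) = 66/145 ≈ 45.52%


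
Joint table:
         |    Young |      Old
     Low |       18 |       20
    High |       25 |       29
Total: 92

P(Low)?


P(Low) = (18+20)/92 = 38/92 = 19/46

P(Low) = 19/46 ≈ 41.30%


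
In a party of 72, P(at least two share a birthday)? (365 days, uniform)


P(all different) = Π(365-i)/365 for i=0..71
= 0.000547
P(match) = 1 - 0.000547 = 0.999453

P ≈ 0.9995 ≈ 99.95%


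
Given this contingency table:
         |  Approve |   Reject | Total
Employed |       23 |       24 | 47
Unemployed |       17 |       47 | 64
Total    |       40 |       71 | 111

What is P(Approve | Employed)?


P(Approve | Employed) = 23/(23+24) = 23/47

P(Approve|Employed) = 23/47 ≈ 48.94%


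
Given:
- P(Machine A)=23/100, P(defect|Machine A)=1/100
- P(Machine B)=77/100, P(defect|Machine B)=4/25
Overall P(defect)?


P(B) = Σ P(B|Aᵢ)×P(Aᵢ)
  1/100×23/100 = 23/10000
  4/25×77/100 = 77/625
Sum = 251/2000

P(defect) = 251/2000 ≈ 12.55%


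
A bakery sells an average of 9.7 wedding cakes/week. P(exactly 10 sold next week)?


Poisson(λ=9.7): P(X=10) = e^(-λ)×λ^k/k!
= e^(-9.7) × 9.7^10 / 10!
≈ 6.128349505e-05 × 7374241268.95 / 3628800 ≈ 0.124537

P(X=10) ≈ 0.124537 ≈ 12.45%


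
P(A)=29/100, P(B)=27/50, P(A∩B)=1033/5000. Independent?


P(A)×P(B) = 783/5000
P(A∩B) = 1033/5000
Not equal → NOT independent

No, not independent


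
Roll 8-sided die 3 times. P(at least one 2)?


P(no 2)^3 = (7/8)^3 = 343/512
P(≥1) = 1 - 343/512 = 169/512

P = 169/512 ≈ 33.01%


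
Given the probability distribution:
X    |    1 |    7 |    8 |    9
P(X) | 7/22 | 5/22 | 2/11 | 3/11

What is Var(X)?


E[X] = 64/11
E[X²] = 497/11
Var(X) = E[X²] - (E[X])² = 497/11 - 4096/121 = 1371/121

Var(X) = 1371/121 ≈ 11.3306


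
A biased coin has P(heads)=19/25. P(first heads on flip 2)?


Geometric: P(X=2) = (1-p)^(k-1)×p = (6/25)^1×19/25 = 114/625

P(X=2) = 114/625 ≈ 18.24%


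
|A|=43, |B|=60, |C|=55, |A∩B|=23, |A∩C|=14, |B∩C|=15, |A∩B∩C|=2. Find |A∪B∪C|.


|A∪B∪C| = 43+60+55-23-14-15+2 = 108

|A∪B∪C| = 108


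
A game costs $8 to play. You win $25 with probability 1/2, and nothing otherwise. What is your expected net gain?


E[gain] = (25-8)×1/2 + (-8)×1/2
= 17/2 - 4 = 9/2

Expected net gain = $9/2 ≈ $4.50


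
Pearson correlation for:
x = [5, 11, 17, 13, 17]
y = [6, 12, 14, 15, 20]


n=5, Σx=63, Σy=67, Σxy=935, Σx²=893, Σy²=1001
r = (5×935 - 63×67)/√((5×893 - 63²)(5×1001 - 67²))
= 454/√(496×516) = 454/√255936 ≈ 454/505.9012 ≈ 0.8974

r ≈ 0.8974


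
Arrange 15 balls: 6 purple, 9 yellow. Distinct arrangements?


15!/(6!×9!) = 5005

5005


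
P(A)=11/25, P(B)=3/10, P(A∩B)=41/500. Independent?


P(A)×P(B) = 33/250
P(A∩B) = 41/500
Not equal → NOT independent

No, not independent


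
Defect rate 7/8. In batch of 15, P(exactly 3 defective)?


Binomial: P(X=3) = C(15,3)×p^3×(1-p)^12
= 455 × 343/512 × 1/68719476736 = 156065/35184372088832

P(X=3) = 156065/35184372088832 ≈ 0.00%


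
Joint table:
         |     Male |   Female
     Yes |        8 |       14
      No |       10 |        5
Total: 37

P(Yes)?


P(Yes) = (8+14)/37 = 22/37

P(Yes) = 22/37 ≈ 59.46%


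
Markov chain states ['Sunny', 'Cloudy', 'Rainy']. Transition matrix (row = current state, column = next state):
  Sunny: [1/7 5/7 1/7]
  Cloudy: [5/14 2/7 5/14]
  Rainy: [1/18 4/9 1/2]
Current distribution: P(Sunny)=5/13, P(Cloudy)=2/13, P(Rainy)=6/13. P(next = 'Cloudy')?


P(next=Cloudy) = Σᵢ P(now=i)×P(i→Cloudy)
= 5/13×5/7 + 2/13×2/7 + 6/13×4/9
= 25/91 + 4/91 + 8/39 = 11/21

P = 11/21 ≈ 0.5238


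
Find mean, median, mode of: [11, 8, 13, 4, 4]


Sorted: [4, 4, 8, 11, 13]
Mean = 40/5 = 8
Median = 8
Freq: {11: 1, 8: 1, 13: 1, 4: 2}
Mode: [4]

Mean=8, Median=8, Mode=4


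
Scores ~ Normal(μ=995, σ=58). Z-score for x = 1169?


z = (x - μ)/σ = (1169 - 995)/58 = 3.0

z = 3.0


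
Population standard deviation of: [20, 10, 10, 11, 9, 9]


Mean = 69/6 = 23/2
  (20-23/2)²=289/4
  (10-23/2)²=9/4
  (10-23/2)²=9/4
  (11-23/2)²=1/4
  (9-23/2)²=25/4
  (9-23/2)²=25/4
Σ(x-μ)² = 179/2
σ² = (179/2)/6 = 179/12

σ = √(179/12) ≈ 3.8622


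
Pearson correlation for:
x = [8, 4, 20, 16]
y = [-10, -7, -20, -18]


n=4, Σx=48, Σy=-55, Σxy=-796, Σx²=736, Σy²=873
r = (4×(-796) - 48×(-55))/√((4×736 - 48²)(4×873 - (-55)²))
= -544/√(640×467) = -544/√298880 ≈ -544/546.6992 ≈ -0.9951

r ≈ -0.9951


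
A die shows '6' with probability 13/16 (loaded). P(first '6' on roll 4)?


Geometric: P(X=4) = (1-p)^(k-1)×p = (3/16)^3×13/16 = 351/65536

P(X=4) = 351/65536 ≈ 0.54%


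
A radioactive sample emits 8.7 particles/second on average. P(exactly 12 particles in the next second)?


Poisson(λ=8.7): P(X=12) = e^(-λ)×λ^k/k!
= e^(-8.7) × 8.7^12 / 12!
≈ 0.000166585811 × 188031682201 / 479001600 ≈ 0.065393

P(X=12) ≈ 0.065393 ≈ 6.54%


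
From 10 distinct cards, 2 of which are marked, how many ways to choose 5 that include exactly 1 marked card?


Choose 1 of the 2 marked cards and 4 of the other 8 cards:
C(2,1)×C(8,4) = 2×70 = 140

140


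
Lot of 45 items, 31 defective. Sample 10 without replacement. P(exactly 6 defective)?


Hypergeometric: C(31,6)×C(14,4)/C(45,10)
= 736281×1001/3190187286 = 572663/2478778

P(X=6) = 572663/2478778 ≈ 23.10%


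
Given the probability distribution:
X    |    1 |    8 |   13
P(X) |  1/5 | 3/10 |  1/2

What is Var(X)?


E[X] = 91/10
E[X²] = 1039/10
Var(X) = E[X²] - (E[X])² = 1039/10 - 8281/100 = 2109/100

Var(X) = 2109/100 ≈ 21.0900


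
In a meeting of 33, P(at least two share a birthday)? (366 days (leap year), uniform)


P(all different) = Π(366-i)/366 for i=0..32
= 0.225976
P(match) = 1 - 0.225976 = 0.774024

P ≈ 0.7740 ≈ 77.40%


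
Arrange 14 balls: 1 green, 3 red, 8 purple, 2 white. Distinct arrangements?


14!/(1!×3!×8!×2!) = 180180

180180


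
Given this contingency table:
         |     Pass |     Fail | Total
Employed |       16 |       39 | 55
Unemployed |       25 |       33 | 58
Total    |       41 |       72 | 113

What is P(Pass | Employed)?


P(Pass | Employed) = 16/(16+39) = 16/55

P(Pass|Employed) = 16/55 ≈ 29.09%


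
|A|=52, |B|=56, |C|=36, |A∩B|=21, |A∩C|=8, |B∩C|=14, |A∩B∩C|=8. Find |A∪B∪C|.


|A∪B∪C| = 52+56+36-21-8-14+8 = 109

|A∪B∪C| = 109


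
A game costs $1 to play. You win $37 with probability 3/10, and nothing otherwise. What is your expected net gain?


E[gain] = (37-1)×3/10 + (-1)×7/10
= 54/5 - 7/10 = 101/10

Expected net gain = $101/10 ≈ $10.10


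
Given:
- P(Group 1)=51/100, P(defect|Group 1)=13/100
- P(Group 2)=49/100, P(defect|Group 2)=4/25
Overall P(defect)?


P(B) = Σ P(B|Aᵢ)×P(Aᵢ)
  13/100×51/100 = 663/10000
  4/25×49/100 = 49/625
Sum = 1447/10000

P(defect) = 1447/10000 ≈ 14.47%


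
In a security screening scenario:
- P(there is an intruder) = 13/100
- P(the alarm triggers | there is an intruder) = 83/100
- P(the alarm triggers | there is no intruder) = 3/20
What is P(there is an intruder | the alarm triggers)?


Using Bayes' theorem:
P(A|B) = P(B|A)·P(A) / P(B)

P(the alarm triggers) = 83/100 × 13/100 + 3/20 × 87/100
= 1079/10000 + 261/2000 = 149/625

P(there is an intruder|the alarm triggers) = (1079/10000) / (149/625) = 1079/2384

P(there is an intruder|the alarm triggers) = 1079/2384 ≈ 45.26%


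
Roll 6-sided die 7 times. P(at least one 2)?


P(no 2)^7 = (5/6)^7 = 78125/279936
P(≥1) = 1 - 78125/279936 = 201811/279936

P = 201811/279936 ≈ 72.09%


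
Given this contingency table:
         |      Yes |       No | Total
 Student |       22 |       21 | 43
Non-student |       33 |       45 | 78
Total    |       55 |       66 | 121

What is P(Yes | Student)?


P(Yes | Student) = 22/(22+21) = 22/43

P(Yes|Student) = 22/43 ≈ 51.16%


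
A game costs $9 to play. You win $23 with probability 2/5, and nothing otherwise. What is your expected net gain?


E[gain] = (23-9)×2/5 + (-9)×3/5
= 28/5 - 27/5 = 1/5

Expected net gain = $1/5 ≈ $0.20


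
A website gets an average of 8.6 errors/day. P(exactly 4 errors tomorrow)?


Poisson(λ=8.6): P(X=4) = e^(-λ)×λ^k/k!
= e^(-8.6) × 8.6^4 / 4!
≈ 0.0001841057937 × 5470.0816 / 24 ≈ 0.041961

P(X=4) ≈ 0.041961 ≈ 4.20%


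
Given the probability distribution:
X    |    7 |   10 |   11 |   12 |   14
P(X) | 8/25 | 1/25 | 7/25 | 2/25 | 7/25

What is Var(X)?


E[X] = 53/5
E[X²] = 2999/25
Var(X) = E[X²] - (E[X])² = 2999/25 - 2809/25 = 38/5

Var(X) = 38/5 ≈ 7.6000


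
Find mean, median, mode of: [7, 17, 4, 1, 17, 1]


Sorted: [1, 1, 4, 7, 17, 17]
Mean = 47/6
Median = 11/2
Freq: {7: 1, 17: 2, 4: 1, 1: 2}
Mode: [1, 17]

Mean=47/6, Median=11/2, Mode=[1, 17]


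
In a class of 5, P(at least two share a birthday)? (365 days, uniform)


P(all different) = Π(365-i)/365 for i=0..4
= 0.972864
P(match) = 1 - 0.972864 = 0.027136

P ≈ 0.0271 ≈ 2.71%


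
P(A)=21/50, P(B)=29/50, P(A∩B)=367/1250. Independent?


P(A)×P(B) = 609/2500
P(A∩B) = 367/1250
Not equal → NOT independent

No, not independent


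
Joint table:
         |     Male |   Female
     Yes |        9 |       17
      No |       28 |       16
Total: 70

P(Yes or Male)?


P(Yes∨Male) = P(Yes) + P(Male) - P(Yes∧Male)
= (26 + 37 - 9)/70 = 54/70 = 27/35

P = 27/35 ≈ 77.14%


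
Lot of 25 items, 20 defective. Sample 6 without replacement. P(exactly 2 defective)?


Hypergeometric: C(20,2)×C(5,4)/C(25,6)
= 190×5/177100 = 19/3542

P(X=2) = 19/3542 ≈ 0.54%


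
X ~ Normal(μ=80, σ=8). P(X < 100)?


z = (100-80)/8 = 2.5
P(Z < 2.5) = 0.9938

P(X < 100) ≈ 0.9938


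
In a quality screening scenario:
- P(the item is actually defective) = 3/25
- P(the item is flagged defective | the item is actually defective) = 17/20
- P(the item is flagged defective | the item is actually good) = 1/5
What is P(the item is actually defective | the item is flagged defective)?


Using Bayes' theorem:
P(A|B) = P(B|A)·P(A) / P(B)

P(the item is flagged defective) = 17/20 × 3/25 + 1/5 × 22/25
= 51/500 + 22/125 = 139/500

P(the item is actually defective|the item is flagged defective) = (51/500) / (139/500) = 51/139

P(the item is actually defective|the item is flagged defective) = 51/139 ≈ 36.69%


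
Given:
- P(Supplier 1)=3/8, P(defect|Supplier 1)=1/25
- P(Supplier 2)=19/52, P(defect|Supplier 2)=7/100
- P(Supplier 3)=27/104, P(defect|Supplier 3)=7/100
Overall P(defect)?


P(B) = Σ P(B|Aᵢ)×P(Aᵢ)
  1/25×3/8 = 3/200
  7/100×19/52 = 133/5200
  7/100×27/104 = 189/10400
Sum = 47/800

P(defect) = 47/800 ≈ 5.88%


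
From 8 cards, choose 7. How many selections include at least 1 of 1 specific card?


Complement: C(8,7) - C(7,7) = 8 - 1 = 7

7


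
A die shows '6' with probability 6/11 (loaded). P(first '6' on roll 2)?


Geometric: P(X=2) = (1-p)^(k-1)×p = (5/11)^1×6/11 = 30/121

P(X=2) = 30/121 ≈ 24.79%


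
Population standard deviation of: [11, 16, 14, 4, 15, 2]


Mean = 62/6 = 31/3
  (11-31/3)²=4/9
  (16-31/3)²=289/9
  (14-31/3)²=121/9
  (4-31/3)²=361/9
  (15-31/3)²=196/9
  (2-31/3)²=625/9
Σ(x-μ)² = 532/3
σ² = (532/3)/6 = 266/9

σ = √(266/9) ≈ 5.4365


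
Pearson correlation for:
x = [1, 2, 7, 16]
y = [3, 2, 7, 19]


n=4, Σx=26, Σy=31, Σxy=360, Σx²=310, Σy²=423
r = (4×360 - 26×31)/√((4×310 - 26²)(4×423 - 31²))
= 634/√(564×731) = 634/√412284 ≈ 634/642.0935 ≈ 0.9874

r ≈ 0.9874
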